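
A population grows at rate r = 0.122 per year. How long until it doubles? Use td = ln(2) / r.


td = ln(2) / 0.122 = 0.693147 / 0.122 = 5.68153 ≈ 5.7 years

5.7 years


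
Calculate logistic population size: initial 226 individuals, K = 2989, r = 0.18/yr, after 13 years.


(K - N0)/N0 = (2989 - 226)/226 = 2763/226 = 12.2257
r*t = 0.18 * 13 = 2.34; exp(-2.34) = 0.0963276
12.2257 * 0.0963276 = 1.17767
1 + 1.17767 = 2.17767
N = 2989 / 2.17767 = 1372.57 ≈ 1373

1373


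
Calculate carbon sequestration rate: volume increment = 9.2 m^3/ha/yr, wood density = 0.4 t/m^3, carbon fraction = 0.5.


C = 9.2 * 0.4 * 0.5 = 1.84 t C/ha/yr

1.84 t C/ha/yr


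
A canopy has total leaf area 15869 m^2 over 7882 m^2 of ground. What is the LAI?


LAI = 15869 / 7882 = 2.0133 ≈ 2.01

2.01


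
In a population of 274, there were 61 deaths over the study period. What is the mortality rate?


Mortality rate = 61 / 274 = 0.222628 ≈ 0.2226

0.2226


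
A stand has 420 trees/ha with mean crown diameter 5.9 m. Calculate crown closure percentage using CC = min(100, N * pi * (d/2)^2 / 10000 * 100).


(d/2)^2 = (5.9/2)^2 = 2.95^2 = 8.7025
Crown area = 3.141593 * 8.7025 = 27.3397 m^2
N * area / 10000 * 100 = 420 * 27.3397 / 10000 * 100 = 114.827
CC = min(100, 114.827) = 100%

100%


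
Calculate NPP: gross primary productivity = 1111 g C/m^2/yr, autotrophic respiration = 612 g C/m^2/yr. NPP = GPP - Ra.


NPP = GPP - Ra = 1111 - 612 = 499 g C/m^2/yr

499 g C/m^2/yr


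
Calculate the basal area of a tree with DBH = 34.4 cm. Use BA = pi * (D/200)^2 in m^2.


D/200 = 34.4/200 = 0.172 m
(D/200)^2 = 0.172^2 = 0.029584
BA = 3.141593 * 0.029584 = 0.0929409 ≈ 0.0929 m^2

0.0929 m^2


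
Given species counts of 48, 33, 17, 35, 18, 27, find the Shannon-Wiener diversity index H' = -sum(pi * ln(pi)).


Total N = 48 + 33 + 17 + 35 + 18 + 27 = 178
Per-species terms:
  p = 48/178 = 0.269663; ln(p) = -1.310582; p*ln(p) = 0.269663 * (-1.310582) = -0.353415
  p = 33/178 = 0.185393; ln(p) = -1.685277; p*ln(p) = 0.185393 * (-1.685277) = -0.312439
  p = 17/178 = 0.095506; ln(p) = -2.348566; p*ln(p) = 0.095506 * (-2.348566) = -0.224302
  p = 35/178 = 0.196629; ln(p) = -1.626437; p*ln(p) = 0.196629 * (-1.626437) = -0.319805
  p = 18/178 = 0.101124; ln(p) = -2.291408; p*ln(p) = 0.101124 * (-2.291408) = -0.231716
  p = 27/178 = 0.151685; ln(p) = -1.885949; p*ln(p) = 0.151685 * (-1.885949) = -0.286070
sum(p*ln(p)) = (-0.353415) + (-0.312439) + (-0.224302) + (-0.319805) + (-0.231716) + (-0.286070) = -1.727747
H' = -(-1.727747) = 1.727747 ≈ 1.7277

1.7277


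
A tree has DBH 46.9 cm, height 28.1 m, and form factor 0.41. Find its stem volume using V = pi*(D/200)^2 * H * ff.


(D/200)^2 = (46.9/200)^2 = 0.2345^2 = 0.05499025
BA = 3.141593 * 0.05499025 = 0.172757 m^2
V = 0.172757 * 28.1 * 0.41 = 1.99033 ≈ 1.990 m^3

1.990 m^3


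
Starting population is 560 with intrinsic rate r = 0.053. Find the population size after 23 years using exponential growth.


r*t = 0.053 * 23 = 1.219
exp(1.219) = 3.38380
N = 560 * 3.38380 = 1894.93 ≈ 1895

1895


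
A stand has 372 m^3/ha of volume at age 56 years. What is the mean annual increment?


MAI = 372 / 56 = 6.6429 ≈ 6.64 m^3/ha/yr

6.64 m^3/ha/yr


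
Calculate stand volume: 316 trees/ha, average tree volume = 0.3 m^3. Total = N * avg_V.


V_stand = 316 * 0.3 = 94.8 m^3/ha

94.8 m^3/ha


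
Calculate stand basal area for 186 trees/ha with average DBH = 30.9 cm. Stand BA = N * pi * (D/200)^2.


(D/200)^2 = (30.9/200)^2 = 0.1545^2 = 0.02387025
Individual BA = 3.141593 * 0.02387025 = 0.0749906 m^2
Stand BA = 186 * 0.0749906 = 13.9483 ≈ 13.95 m^2/ha

13.95 m^2/ha


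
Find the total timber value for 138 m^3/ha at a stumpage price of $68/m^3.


Value = 138 * 68 = $9384/ha

$9384/ha


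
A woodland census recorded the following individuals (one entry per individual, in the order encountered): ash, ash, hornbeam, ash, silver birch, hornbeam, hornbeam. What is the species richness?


Total individuals logged = 7
Distinct species (count of individuals): ash (3), hornbeam (3), silver birch (1)
Species richness = number of distinct species = 3

3


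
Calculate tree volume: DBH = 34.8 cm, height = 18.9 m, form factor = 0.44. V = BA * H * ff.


(D/200)^2 = (34.8/200)^2 = 0.174^2 = 0.030276
BA = 3.141593 * 0.030276 = 0.0951149 m^2
V = 0.0951149 * 18.9 * 0.44 = 0.790976 ≈ 0.791 m^3

0.791 m^3


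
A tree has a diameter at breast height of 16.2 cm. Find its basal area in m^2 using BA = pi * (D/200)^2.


D/200 = 16.2/200 = 0.081 m
(D/200)^2 = 0.081^2 = 0.006561
BA = 3.141593 * 0.006561 = 0.0206120 ≈ 0.0206 m^2

0.0206 m^2


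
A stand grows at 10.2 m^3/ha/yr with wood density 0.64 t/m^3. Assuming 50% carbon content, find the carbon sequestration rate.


C = 10.2 * 0.64 * 0.5 = 3.264 ≈ 3.26 t C/ha/yr

3.26 t C/ha/yr


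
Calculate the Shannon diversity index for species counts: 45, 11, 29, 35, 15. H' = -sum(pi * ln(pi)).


Total N = 45 + 11 + 29 + 35 + 15 = 135
Per-species terms:
  p = 45/135 = 0.333333; ln(p) = -1.098613; p*ln(p) = 0.333333 * (-1.098613) = -0.366204
  p = 11/135 = 0.081481; ln(p) = -2.507385; p*ln(p) = 0.081481 * (-2.507385) = -0.204304
  p = 29/135 = 0.214815; ln(p) = -1.537978; p*ln(p) = 0.214815 * (-1.537978) = -0.330381
  p = 35/135 = 0.259259; ln(p) = -1.349928; p*ln(p) = 0.259259 * (-1.349928) = -0.349981
  p = 15/135 = 0.111111; ln(p) = -2.197226; p*ln(p) = 0.111111 * (-2.197226) = -0.244136
sum(p*ln(p)) = (-0.366204) + (-0.204304) + (-0.330381) + (-0.349981) + (-0.244136) = -1.495006
H' = -(-1.495006) = 1.495006 ≈ 1.4950

1.4950


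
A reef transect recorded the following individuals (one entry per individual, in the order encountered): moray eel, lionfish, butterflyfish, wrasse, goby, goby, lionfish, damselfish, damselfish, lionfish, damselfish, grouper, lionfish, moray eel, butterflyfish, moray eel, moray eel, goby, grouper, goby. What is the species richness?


Total individuals logged = 20
Distinct species (count of individuals): moray eel (4), lionfish (4), butterflyfish (2), wrasse (1), goby (4), damselfish (3), grouper (2)
Species richness = number of distinct species = 7

7


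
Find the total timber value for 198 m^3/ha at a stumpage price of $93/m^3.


Value = 198 * 93 = $18414/ha

$18414/ha


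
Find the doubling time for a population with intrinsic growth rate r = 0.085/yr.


td = ln(2) / 0.085 = 0.693147 / 0.085 = 8.15467 ≈ 8.2 years

8.2 years


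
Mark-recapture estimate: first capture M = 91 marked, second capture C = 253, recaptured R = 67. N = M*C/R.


N = M * C / R = 91 * 253 / 67 = 23023 / 67 = 343.63 ≈ 344

344 individuals


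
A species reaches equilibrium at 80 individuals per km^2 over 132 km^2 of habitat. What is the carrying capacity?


K = 80 * 132 = 10560 individuals

10560 individuals


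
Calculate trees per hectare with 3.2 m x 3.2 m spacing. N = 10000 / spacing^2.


N = 10000 / 3.2^2 = 10000 / 10.24 = 976.563 ≈ 977 trees/ha

977 trees/ha


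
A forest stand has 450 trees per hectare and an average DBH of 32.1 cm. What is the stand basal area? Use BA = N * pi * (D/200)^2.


(D/200)^2 = (32.1/200)^2 = 0.1605^2 = 0.02576025
Individual BA = 3.141593 * 0.02576025 = 0.0809282 m^2
Stand BA = 450 * 0.0809282 = 36.4177 ≈ 36.42 m^2/ha

36.42 m^2/ha


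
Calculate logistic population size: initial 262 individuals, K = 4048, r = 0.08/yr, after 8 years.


(K - N0)/N0 = (4048 - 262)/262 = 3786/262 = 14.4504
r*t = 0.08 * 8 = 0.64; exp(-0.64) = 0.527292
14.4504 * 0.527292 = 7.61958
1 + 7.61958 = 8.61958
N = 4048 / 8.61958 = 469.628 ≈ 470

470


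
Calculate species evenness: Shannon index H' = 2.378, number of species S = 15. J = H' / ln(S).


ln(15) = 2.70805
J = H' / ln(S) = 2.378 / 2.70805 = 0.878123 ≈ 0.8781

0.8781


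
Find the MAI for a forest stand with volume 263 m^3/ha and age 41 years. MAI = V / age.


MAI = 263 / 41 = 6.4146 ≈ 6.41 m^3/ha/yr

6.41 m^3/ha/yr


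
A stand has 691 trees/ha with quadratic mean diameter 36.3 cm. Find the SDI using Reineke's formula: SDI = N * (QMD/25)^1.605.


QMD/25 = 36.3/25 = 1.452
(1.452)^1.605 = exp(1.605 * ln(1.452)) = exp(1.605 * 0.372942) = exp(0.598572) = 1.81952
SDI = 691 * 1.81952 = 1257.29 ≈ 1257

1257


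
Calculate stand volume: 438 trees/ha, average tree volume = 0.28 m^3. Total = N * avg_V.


V_stand = 438 * 0.28 = 122.64 ≈ 122.6 m^3/ha

122.6 m^3/ha


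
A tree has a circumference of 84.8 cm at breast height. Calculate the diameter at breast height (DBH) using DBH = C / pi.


DBH = C / pi = 84.8 / 3.141593 = 26.9927 ≈ 26.99 cm

26.99 cm


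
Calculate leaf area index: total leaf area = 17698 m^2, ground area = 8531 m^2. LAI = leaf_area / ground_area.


LAI = 17698 / 8531 = 2.0746 ≈ 2.07

2.07


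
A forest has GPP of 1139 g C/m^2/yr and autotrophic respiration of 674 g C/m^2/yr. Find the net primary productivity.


NPP = GPP - Ra = 1139 - 674 = 465 g C/m^2/yr

465 g C/m^2/yr


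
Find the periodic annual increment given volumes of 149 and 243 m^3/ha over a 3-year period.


PAI = (V2 - V1) / period = (243 - 149) / 3 = 94 / 3 = 31.3333 ≈ 31.33 m^3/ha/yr

31.33 m^3/ha/yr


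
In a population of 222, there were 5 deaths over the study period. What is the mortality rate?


Mortality rate = 5 / 222 = 0.022523 ≈ 0.0225

0.0225


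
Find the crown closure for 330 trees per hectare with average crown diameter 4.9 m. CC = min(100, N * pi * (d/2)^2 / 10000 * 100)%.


(d/2)^2 = (4.9/2)^2 = 2.45^2 = 6.0025
Crown area = 3.141593 * 6.0025 = 18.8574 m^2
N * area / 10000 * 100 = 330 * 18.8574 / 10000 * 100 = 62.2294
CC = min(100, 62.2294) = 62.2294 ≈ 62.2%

62.2%


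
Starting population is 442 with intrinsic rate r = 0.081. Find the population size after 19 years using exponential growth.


r*t = 0.081 * 19 = 1.539
exp(1.539) = 4.65993
N = 442 * 4.65993 = 2059.69 ≈ 2060

2060


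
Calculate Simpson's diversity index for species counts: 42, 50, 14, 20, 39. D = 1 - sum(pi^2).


Total N = 42 + 50 + 14 + 20 + 39 = 165
Per-species terms:
  p = 42/165 = 0.254545; p^2 = 0.254545^2 = 0.064793
  p = 50/165 = 0.303030; p^2 = 0.303030^2 = 0.091827
  p = 14/165 = 0.084848; p^2 = 0.084848^2 = 0.007199
  p = 20/165 = 0.121212; p^2 = 0.121212^2 = 0.014692
  p = 39/165 = 0.236364; p^2 = 0.236364^2 = 0.055868
sum(p^2) = 0.064793 + 0.091827 + 0.007199 + 0.014692 + 0.055868 = 0.234379
D = 1 - 0.234379 = 0.765621 ≈ 0.7656

0.7656


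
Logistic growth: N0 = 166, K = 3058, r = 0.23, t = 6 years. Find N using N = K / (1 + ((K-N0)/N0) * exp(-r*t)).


(K - N0)/N0 = (3058 - 166)/166 = 2892/166 = 17.4217
r*t = 0.23 * 6 = 1.38; exp(-1.38) = 0.251579
17.4217 * 0.251579 = 4.38293
1 + 4.38293 = 5.38293
N = 3058 / 5.38293 = 568.092 ≈ 568

568


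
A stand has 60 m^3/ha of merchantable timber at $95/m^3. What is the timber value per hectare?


Value = 60 * 95 = $5700/ha

$5700/ha


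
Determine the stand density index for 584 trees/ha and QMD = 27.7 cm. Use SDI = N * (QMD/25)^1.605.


QMD/25 = 27.7/25 = 1.108
(1.108)^1.605 = exp(1.605 * ln(1.108)) = exp(1.605 * 0.102557) = exp(0.164604) = 1.17893
SDI = 584 * 1.17893 = 688.495 ≈ 688

688


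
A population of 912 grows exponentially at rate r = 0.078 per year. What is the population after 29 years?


r*t = 0.078 * 29 = 2.262
exp(2.262) = 9.60227
N = 912 * 9.60227 = 8757.27 ≈ 8757

8757


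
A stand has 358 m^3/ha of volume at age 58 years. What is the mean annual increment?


MAI = 358 / 58 = 6.1724 ≈ 6.17 m^3/ha/yr

6.17 m^3/ha/yr


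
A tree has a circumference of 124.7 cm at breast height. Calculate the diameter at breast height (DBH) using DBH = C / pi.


DBH = C / pi = 124.7 / 3.141593 = 39.6932 ≈ 39.69 cm

39.69 cm


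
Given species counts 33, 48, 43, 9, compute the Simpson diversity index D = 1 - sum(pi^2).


Total N = 33 + 48 + 43 + 9 = 133
Per-species terms:
  p = 33/133 = 0.248120; p^2 = 0.248120^2 = 0.061564
  p = 48/133 = 0.360902; p^2 = 0.360902^2 = 0.130250
  p = 43/133 = 0.323308; p^2 = 0.323308^2 = 0.104528
  p = 9/133 = 0.067669; p^2 = 0.067669^2 = 0.004579
sum(p^2) = 0.061564 + 0.130250 + 0.104528 + 0.004579 = 0.300921
D = 1 - 0.300921 = 0.699079 ≈ 0.6991

0.6991


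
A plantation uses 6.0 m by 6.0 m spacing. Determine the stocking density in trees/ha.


N = 10000 / 6.0^2 = 10000 / 36 = 277.778 ≈ 278 trees/ha

278 trees/ha


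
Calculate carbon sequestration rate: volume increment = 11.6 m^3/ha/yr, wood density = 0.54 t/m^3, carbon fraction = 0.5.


C = 11.6 * 0.54 * 0.5 = 3.132 ≈ 3.13 t C/ha/yr

3.13 t C/ha/yr


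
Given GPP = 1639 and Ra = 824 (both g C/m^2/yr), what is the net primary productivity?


NPP = GPP - Ra = 1639 - 824 = 815 g C/m^2/yr

815 g C/m^2/yr


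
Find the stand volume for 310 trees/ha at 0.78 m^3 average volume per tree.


V_stand = 310 * 0.78 = 241.8 m^3/ha

241.8 m^3/ha


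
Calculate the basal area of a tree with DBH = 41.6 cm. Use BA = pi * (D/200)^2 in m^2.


D/200 = 41.6/200 = 0.208 m
(D/200)^2 = 0.208^2 = 0.043264
BA = 3.141593 * 0.043264 = 0.135918 ≈ 0.1359 m^2

0.1359 m^2


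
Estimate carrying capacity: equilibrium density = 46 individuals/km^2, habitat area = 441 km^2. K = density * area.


K = 46 * 441 = 20286 individuals

20286 individuals


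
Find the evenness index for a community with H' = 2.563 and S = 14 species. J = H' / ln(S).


ln(14) = 2.63906
J = H' / ln(S) = 2.563 / 2.63906 = 0.971179 ≈ 0.9712

0.9712


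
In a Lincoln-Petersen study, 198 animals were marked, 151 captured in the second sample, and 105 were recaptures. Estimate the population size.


N = M * C / R = 198 * 151 / 105 = 29898 / 105 = 284.74 ≈ 285

285 individuals


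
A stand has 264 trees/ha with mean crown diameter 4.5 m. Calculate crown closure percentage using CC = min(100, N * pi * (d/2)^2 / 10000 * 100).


(d/2)^2 = (4.5/2)^2 = 2.25^2 = 5.0625
Crown area = 3.141593 * 5.0625 = 15.9043 m^2
N * area / 10000 * 100 = 264 * 15.9043 / 10000 * 100 = 41.9874
CC = min(100, 41.9874) = 41.9874 ≈ 42.0%

42.0%


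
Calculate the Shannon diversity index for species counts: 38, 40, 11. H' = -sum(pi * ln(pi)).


Total N = 38 + 40 + 11 = 89
Per-species terms:
  p = 38/89 = 0.426966; ln(p) = -0.851051; p*ln(p) = 0.426966 * (-0.851051) = -0.363370
  p = 40/89 = 0.449438; ln(p) = -0.799757; p*ln(p) = 0.449438 * (-0.799757) = -0.359441
  p = 11/89 = 0.123596; ln(p) = -2.090737; p*ln(p) = 0.123596 * (-2.090737) = -0.258407
sum(p*ln(p)) = (-0.363370) + (-0.359441) + (-0.258407) = -0.981218
H' = -(-0.981218) = 0.981218 ≈ 0.9812

0.9812


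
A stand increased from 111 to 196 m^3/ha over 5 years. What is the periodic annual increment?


PAI = (V2 - V1) / period = (196 - 111) / 5 = 85 / 5 = 17.00 m^3/ha/yr

17.00 m^3/ha/yr


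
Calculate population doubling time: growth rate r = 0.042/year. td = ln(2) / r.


td = ln(2) / 0.042 = 0.693147 / 0.042 = 16.5035 ≈ 16.5 years

16.5 years


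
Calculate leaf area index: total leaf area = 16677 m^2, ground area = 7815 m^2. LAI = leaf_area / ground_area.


LAI = 16677 / 7815 = 2.1340 ≈ 2.13

2.13


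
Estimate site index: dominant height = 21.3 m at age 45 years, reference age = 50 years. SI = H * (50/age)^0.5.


50/45 = 1.11111
(1.11111)^0.5 = 1.05409
SI = 21.3 * 1.05409 = 22.4521 ≈ 22.5 m

22.5 m


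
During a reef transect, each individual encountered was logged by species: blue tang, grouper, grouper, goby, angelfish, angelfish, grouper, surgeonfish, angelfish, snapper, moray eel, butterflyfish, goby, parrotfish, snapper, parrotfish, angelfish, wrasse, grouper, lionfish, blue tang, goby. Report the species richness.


Total individuals logged = 22
Distinct species (count of individuals): blue tang (2), grouper (4), goby (3), angelfish (4), surgeonfish (1), snapper (2), moray eel (1), butterflyfish (1), parrotfish (2), wrasse (1), lionfish (1)
Species richness = number of distinct species = 11

11


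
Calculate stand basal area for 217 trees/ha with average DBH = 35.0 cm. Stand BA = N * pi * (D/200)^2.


(D/200)^2 = (35.0/200)^2 = 0.175^2 = 0.030625
Individual BA = 3.141593 * 0.030625 = 0.0962113 m^2
Stand BA = 217 * 0.0962113 = 20.8779 ≈ 20.88 m^2/ha

20.88 m^2/ha


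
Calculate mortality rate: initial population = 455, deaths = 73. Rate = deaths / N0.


Mortality rate = 73 / 455 = 0.160440 ≈ 0.1604

0.1604


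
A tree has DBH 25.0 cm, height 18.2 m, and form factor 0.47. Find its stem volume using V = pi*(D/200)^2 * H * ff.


(D/200)^2 = (25.0/200)^2 = 0.125^2 = 0.015625
BA = 3.141593 * 0.015625 = 0.0490874 m^2
V = 0.0490874 * 18.2 * 0.47 = 0.419894 ≈ 0.420 m^3

0.420 m^3


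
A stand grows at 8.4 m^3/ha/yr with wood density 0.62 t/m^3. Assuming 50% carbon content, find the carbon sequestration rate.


C = 8.4 * 0.62 * 0.5 = 2.604 ≈ 2.60 t C/ha/yr

2.60 t C/ha/yr


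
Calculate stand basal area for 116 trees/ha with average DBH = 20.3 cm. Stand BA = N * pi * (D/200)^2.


(D/200)^2 = (20.3/200)^2 = 0.1015^2 = 0.01030225
Individual BA = 3.141593 * 0.01030225 = 0.0323655 m^2
Stand BA = 116 * 0.0323655 = 3.75440 ≈ 3.75 m^2/ha

3.75 m^2/ha


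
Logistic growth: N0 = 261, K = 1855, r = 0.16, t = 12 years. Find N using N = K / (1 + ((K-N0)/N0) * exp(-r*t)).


(K - N0)/N0 = (1855 - 261)/261 = 1594/261 = 6.10728
r*t = 0.16 * 12 = 1.92; exp(-1.92) = 0.146607
6.10728 * 0.146607 = 0.895370
1 + 0.895370 = 1.89537
N = 1855 / 1.89537 = 978.701 ≈ 979

979


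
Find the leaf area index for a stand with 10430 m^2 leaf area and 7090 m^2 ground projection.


LAI = 10430 / 7090 = 1.4711 ≈ 1.47

1.47


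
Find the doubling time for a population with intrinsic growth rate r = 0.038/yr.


td = ln(2) / 0.038 = 0.693147 / 0.038 = 18.2407 ≈ 18.2 years

18.2 years


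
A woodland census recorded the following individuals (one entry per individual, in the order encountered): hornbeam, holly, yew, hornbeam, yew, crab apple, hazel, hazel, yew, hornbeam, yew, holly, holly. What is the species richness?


Total individuals logged = 13
Distinct species (count of individuals): hornbeam (3), holly (3), yew (4), crab apple (1), hazel (2)
Species richness = number of distinct species = 5

5


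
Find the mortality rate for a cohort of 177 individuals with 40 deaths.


Mortality rate = 40 / 177 = 0.225989 ≈ 0.2260

0.2260


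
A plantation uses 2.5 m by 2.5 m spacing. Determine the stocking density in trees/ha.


N = 10000 / 2.5^2 = 10000 / 6.25 = 1600.00 ≈ 1600 trees/ha

1600 trees/ha


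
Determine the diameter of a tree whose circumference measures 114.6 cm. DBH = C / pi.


DBH = C / pi = 114.6 / 3.141593 = 36.4783 ≈ 36.48 cm

36.48 cm


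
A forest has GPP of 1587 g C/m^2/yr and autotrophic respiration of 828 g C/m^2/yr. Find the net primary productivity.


NPP = GPP - Ra = 1587 - 828 = 759 g C/m^2/yr

759 g C/m^2/yr


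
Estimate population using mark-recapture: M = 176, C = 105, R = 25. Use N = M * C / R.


N = M * C / R = 176 * 105 / 25 = 18480 / 25 = 739.20 ≈ 739

739 individuals


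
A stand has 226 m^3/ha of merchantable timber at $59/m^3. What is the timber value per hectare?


Value = 226 * 59 = $13334/ha

$13334/ha


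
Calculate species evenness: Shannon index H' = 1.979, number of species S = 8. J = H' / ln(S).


ln(8) = 2.07944
J = H' / ln(S) = 1.979 / 2.07944 = 0.951699 ≈ 0.9517

0.9517


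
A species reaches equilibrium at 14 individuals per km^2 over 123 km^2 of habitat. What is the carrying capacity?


K = 14 * 123 = 1722 individuals

1722 individuals


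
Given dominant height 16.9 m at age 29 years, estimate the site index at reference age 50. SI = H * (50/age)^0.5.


50/29 = 1.72414
(1.72414)^0.5 = 1.31307
SI = 16.9 * 1.31307 = 22.1909 ≈ 22.2 m

22.2 m


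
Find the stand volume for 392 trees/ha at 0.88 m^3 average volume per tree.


V_stand = 392 * 0.88 = 344.96 ≈ 345.0 m^3/ha

345.0 m^3/ha


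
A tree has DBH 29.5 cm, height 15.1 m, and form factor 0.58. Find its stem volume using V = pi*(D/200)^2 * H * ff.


(D/200)^2 = (29.5/200)^2 = 0.1475^2 = 0.02175625
BA = 3.141593 * 0.02175625 = 0.0683493 m^2
V = 0.0683493 * 15.1 * 0.58 = 0.598603 ≈ 0.599 m^3

0.599 m^3


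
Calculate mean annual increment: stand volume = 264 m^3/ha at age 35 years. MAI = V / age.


MAI = 264 / 35 = 7.5429 ≈ 7.54 m^3/ha/yr

7.54 m^3/ha/yr


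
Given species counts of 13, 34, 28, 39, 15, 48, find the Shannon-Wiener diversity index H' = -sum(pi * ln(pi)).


Total N = 13 + 34 + 28 + 39 + 15 + 48 = 177
Per-species terms:
  p = 13/177 = 0.073446; ln(p) = -2.611205; p*ln(p) = 0.073446 * (-2.611205) = -0.191783
  p = 34/177 = 0.192090; ln(p) = -1.649791; p*ln(p) = 0.192090 * (-1.649791) = -0.316908
  p = 28/177 = 0.158192; ln(p) = -1.843946; p*ln(p) = 0.158192 * (-1.843946) = -0.291698
  p = 39/177 = 0.220339; ln(p) = -1.512588; p*ln(p) = 0.220339 * (-1.512588) = -0.333282
  p = 15/177 = 0.084746; ln(p) = -2.468097; p*ln(p) = 0.084746 * (-2.468097) = -0.209161
  p = 48/177 = 0.271186; ln(p) = -1.304950; p*ln(p) = 0.271186 * (-1.304950) = -0.353884
sum(p*ln(p)) = (-0.191783) + (-0.316908) + (-0.291698) + (-0.333282) + (-0.209161) + (-0.353884) = -1.696716
H' = -(-1.696716) = 1.696716 ≈ 1.6967

1.6967


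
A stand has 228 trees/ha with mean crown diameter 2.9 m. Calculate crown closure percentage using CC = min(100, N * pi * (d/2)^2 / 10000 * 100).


(d/2)^2 = (2.9/2)^2 = 1.45^2 = 2.1025
Crown area = 3.141593 * 2.1025 = 6.60520 m^2
N * area / 10000 * 100 = 228 * 6.60520 / 10000 * 100 = 15.0599
CC = min(100, 15.0599) = 15.0599 ≈ 15.1%

15.1%


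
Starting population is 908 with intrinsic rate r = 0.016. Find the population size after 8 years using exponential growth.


r*t = 0.016 * 8 = 0.128
exp(0.128) = 1.13655
N = 908 * 1.13655 = 1031.99 ≈ 1032

1032


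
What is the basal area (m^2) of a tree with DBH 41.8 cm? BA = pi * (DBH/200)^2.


D/200 = 41.8/200 = 0.209 m
(D/200)^2 = 0.209^2 = 0.043681
BA = 3.141593 * 0.043681 = 0.137228 ≈ 0.1372 m^2

0.1372 m^2


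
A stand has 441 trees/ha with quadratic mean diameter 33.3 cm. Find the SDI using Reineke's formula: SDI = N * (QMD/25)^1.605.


QMD/25 = 33.3/25 = 1.332
(1.332)^1.605 = exp(1.605 * ln(1.332)) = exp(1.605 * 0.286682) = exp(0.460125) = 1.58427
SDI = 441 * 1.58427 = 698.663 ≈ 699

699


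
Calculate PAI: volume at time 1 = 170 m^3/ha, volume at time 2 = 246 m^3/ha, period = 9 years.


PAI = (V2 - V1) / period = (246 - 170) / 9 = 76 / 9 = 8.4444 ≈ 8.44 m^3/ha/yr

8.44 m^3/ha/yr


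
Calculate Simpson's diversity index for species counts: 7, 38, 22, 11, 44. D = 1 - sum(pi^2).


Total N = 7 + 38 + 22 + 11 + 44 = 122
Per-species terms:
  p = 7/122 = 0.057377; p^2 = 0.057377^2 = 0.003292
  p = 38/122 = 0.311475; p^2 = 0.311475^2 = 0.097017
  p = 22/122 = 0.180328; p^2 = 0.180328^2 = 0.032518
  p = 11/122 = 0.090164; p^2 = 0.090164^2 = 0.008130
  p = 44/122 = 0.360656; p^2 = 0.360656^2 = 0.130073
sum(p^2) = 0.003292 + 0.097017 + 0.032518 + 0.008130 + 0.130073 = 0.271030
D = 1 - 0.271030 = 0.728970 ≈ 0.7290

0.7290


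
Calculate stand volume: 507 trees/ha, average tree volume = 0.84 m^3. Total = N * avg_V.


V_stand = 507 * 0.84 = 425.88 ≈ 425.9 m^3/ha

425.9 m^3/ha


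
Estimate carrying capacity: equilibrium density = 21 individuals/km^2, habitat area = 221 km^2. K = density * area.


K = 21 * 221 = 4641 individuals

4641 individuals


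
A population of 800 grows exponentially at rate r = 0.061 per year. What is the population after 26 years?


r*t = 0.061 * 26 = 1.586
exp(1.586) = 4.88417
N = 800 * 4.88417 = 3907.34 ≈ 3907

3907


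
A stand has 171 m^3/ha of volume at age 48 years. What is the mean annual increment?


MAI = 171 / 48 = 3.5625 ≈ 3.56 m^3/ha/yr

3.56 m^3/ha/yr


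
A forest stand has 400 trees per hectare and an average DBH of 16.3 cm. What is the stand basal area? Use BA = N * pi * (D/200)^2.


(D/200)^2 = (16.3/200)^2 = 0.0815^2 = 0.00664225
Individual BA = 3.141593 * 0.00664225 = 0.0208672 m^2
Stand BA = 400 * 0.0208672 = 8.34688 ≈ 8.35 m^2/ha

8.35 m^2/ha


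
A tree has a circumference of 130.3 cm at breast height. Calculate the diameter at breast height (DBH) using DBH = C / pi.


DBH = C / pi = 130.3 / 3.141593 = 41.4758 ≈ 41.48 cm

41.48 cm


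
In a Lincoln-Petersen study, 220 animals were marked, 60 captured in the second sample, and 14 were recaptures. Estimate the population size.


N = M * C / R = 220 * 60 / 14 = 13200 / 14 = 942.86 ≈ 943

943 individuals


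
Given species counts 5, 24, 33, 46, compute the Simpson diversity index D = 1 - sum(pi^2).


Total N = 5 + 24 + 33 + 46 = 108
Per-species terms:
  p = 5/108 = 0.046296; p^2 = 0.046296^2 = 0.002143
  p = 24/108 = 0.222222; p^2 = 0.222222^2 = 0.049383
  p = 33/108 = 0.305556; p^2 = 0.305556^2 = 0.093364
  p = 46/108 = 0.425926; p^2 = 0.425926^2 = 0.181413
sum(p^2) = 0.002143 + 0.049383 + 0.093364 + 0.181413 = 0.326303
D = 1 - 0.326303 = 0.673697 ≈ 0.6737

0.6737


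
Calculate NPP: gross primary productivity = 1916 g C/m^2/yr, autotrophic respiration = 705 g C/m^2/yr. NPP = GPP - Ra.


NPP = GPP - Ra = 1916 - 705 = 1211 g C/m^2/yr

1211 g C/m^2/yr


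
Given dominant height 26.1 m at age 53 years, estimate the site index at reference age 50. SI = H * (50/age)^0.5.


50/53 = 0.943396
(0.943396)^0.5 = 0.971286
SI = 26.1 * 0.971286 = 25.3506 ≈ 25.4 m

25.4 m


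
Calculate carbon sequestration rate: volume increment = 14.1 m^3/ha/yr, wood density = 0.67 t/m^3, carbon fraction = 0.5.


C = 14.1 * 0.67 * 0.5 = 4.7235 ≈ 4.72 t C/ha/yr

4.72 t C/ha/yr


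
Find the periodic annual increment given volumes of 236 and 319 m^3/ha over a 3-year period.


PAI = (V2 - V1) / period = (319 - 236) / 3 = 83 / 3 = 27.6667 ≈ 27.67 m^3/ha/yr

27.67 m^3/ha/yr


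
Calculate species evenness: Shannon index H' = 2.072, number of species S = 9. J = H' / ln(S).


ln(9) = 2.19722
J = H' / ln(S) = 2.072 / 2.19722 = 0.943010 ≈ 0.9430

0.9430


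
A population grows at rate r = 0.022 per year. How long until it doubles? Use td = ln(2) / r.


td = ln(2) / 0.022 = 0.693147 / 0.022 = 31.5067 ≈ 31.5 years

31.5 years


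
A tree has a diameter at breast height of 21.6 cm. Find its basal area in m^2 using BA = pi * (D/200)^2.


D/200 = 21.6/200 = 0.108 m
(D/200)^2 = 0.108^2 = 0.011664
BA = 3.141593 * 0.011664 = 0.0366435 ≈ 0.0366 m^2

0.0366 m^2


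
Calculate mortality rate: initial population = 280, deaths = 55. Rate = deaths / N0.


Mortality rate = 55 / 280 = 0.196429 ≈ 0.1964

0.1964


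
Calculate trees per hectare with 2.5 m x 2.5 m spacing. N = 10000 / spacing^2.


N = 10000 / 2.5^2 = 10000 / 6.25 = 1600.00 ≈ 1600 trees/ha

1600 trees/ha


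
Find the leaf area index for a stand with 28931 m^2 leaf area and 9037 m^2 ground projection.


LAI = 28931 / 9037 = 3.2014 ≈ 3.20

3.20


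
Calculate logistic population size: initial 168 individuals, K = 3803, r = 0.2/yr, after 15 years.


(K - N0)/N0 = (3803 - 168)/168 = 3635/168 = 21.6369
r*t = 0.2 * 15 = 3; exp(-3) = 0.0497871
21.6369 * 0.0497871 = 1.07724
1 + 1.07724 = 2.07724
N = 3803 / 2.07724 = 1830.79 ≈ 1831

1831


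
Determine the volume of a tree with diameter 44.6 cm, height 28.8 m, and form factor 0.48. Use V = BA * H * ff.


(D/200)^2 = (44.6/200)^2 = 0.223^2 = 0.049729
BA = 3.141593 * 0.049729 = 0.156228 m^2
V = 0.156228 * 28.8 * 0.48 = 2.15970 ≈ 2.160 m^3

2.160 m^3


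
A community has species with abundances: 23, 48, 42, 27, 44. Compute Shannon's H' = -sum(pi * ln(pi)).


Total N = 23 + 48 + 42 + 27 + 44 = 184
Per-species terms:
  p = 23/184 = 0.125000; ln(p) = -2.079442; p*ln(p) = 0.125000 * (-2.079442) = -0.259930
  p = 48/184 = 0.260870; ln(p) = -1.343733; p*ln(p) = 0.260870 * (-1.343733) = -0.350540
  p = 42/184 = 0.228261; ln(p) = -1.477266; p*ln(p) = 0.228261 * (-1.477266) = -0.337202
  p = 27/184 = 0.146739; ln(p) = -1.919100; p*ln(p) = 0.146739 * (-1.919100) = -0.281607
  p = 44/184 = 0.239130; ln(p) = -1.430748; p*ln(p) = 0.239130 * (-1.430748) = -0.342135
sum(p*ln(p)) = (-0.259930) + (-0.350540) + (-0.337202) + (-0.281607) + (-0.342135) = -1.571414
H' = -(-1.571414) = 1.571414 ≈ 1.5714

1.5714


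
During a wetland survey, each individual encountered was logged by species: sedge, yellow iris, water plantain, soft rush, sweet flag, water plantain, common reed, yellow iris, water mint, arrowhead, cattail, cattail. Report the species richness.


Total individuals logged = 12
Distinct species (count of individuals): sedge (1), yellow iris (2), water plantain (2), soft rush (1), sweet flag (1), common reed (1), water mint (1), arrowhead (1), cattail (2)
Species richness = number of distinct species = 9

9


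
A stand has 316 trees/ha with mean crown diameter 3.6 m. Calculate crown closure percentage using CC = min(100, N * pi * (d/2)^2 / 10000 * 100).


(d/2)^2 = (3.6/2)^2 = 1.8^2 = 3.24
Crown area = 3.141593 * 3.24 = 10.1788 m^2
N * area / 10000 * 100 = 316 * 10.1788 / 10000 * 100 = 32.1650
CC = min(100, 32.1650) = 32.1650 ≈ 32.2%

32.2%


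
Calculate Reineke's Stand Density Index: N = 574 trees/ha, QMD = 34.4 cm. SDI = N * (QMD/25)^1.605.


QMD/25 = 34.4/25 = 1.376
(1.376)^1.605 = exp(1.605 * ln(1.376)) = exp(1.605 * 0.319181) = exp(0.512286) = 1.66910
SDI = 574 * 1.66910 = 958.063 ≈ 958

958


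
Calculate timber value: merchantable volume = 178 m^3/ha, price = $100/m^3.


Value = 178 * 100 = $17800/ha

$17800/ha


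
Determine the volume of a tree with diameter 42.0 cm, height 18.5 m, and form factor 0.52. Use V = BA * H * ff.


(D/200)^2 = (42.0/200)^2 = 0.21^2 = 0.0441
BA = 3.141593 * 0.0441 = 0.138544 m^2
V = 0.138544 * 18.5 * 0.52 = 1.33279 ≈ 1.333 m^3

1.333 m^3


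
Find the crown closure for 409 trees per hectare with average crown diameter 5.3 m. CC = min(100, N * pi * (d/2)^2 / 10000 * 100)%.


(d/2)^2 = (5.3/2)^2 = 2.65^2 = 7.0225
Crown area = 3.141593 * 7.0225 = 22.0618 m^2
N * area / 10000 * 100 = 409 * 22.0618 / 10000 * 100 = 90.2328
CC = min(100, 90.2328) = 90.2328 ≈ 90.2%

90.2%


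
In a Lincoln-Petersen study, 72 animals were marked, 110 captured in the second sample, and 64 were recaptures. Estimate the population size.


N = M * C / R = 72 * 110 / 64 = 7920 / 64 = 123.75 ≈ 124

124 individuals


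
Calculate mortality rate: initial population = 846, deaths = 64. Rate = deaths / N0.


Mortality rate = 64 / 846 = 0.075650 ≈ 0.0757

0.0757


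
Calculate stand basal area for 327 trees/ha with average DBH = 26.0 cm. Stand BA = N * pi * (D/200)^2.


(D/200)^2 = (26.0/200)^2 = 0.13^2 = 0.0169
Individual BA = 3.141593 * 0.0169 = 0.0530929 m^2
Stand BA = 327 * 0.0530929 = 17.3614 ≈ 17.36 m^2/ha

17.36 m^2/ha


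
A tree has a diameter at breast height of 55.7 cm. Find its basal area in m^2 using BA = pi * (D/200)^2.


D/200 = 55.7/200 = 0.2785 m
(D/200)^2 = 0.2785^2 = 0.07756225
BA = 3.141593 * 0.07756225 = 0.243669 ≈ 0.2437 m^2

0.2437 m^2


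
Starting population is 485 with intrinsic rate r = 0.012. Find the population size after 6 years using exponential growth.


r*t = 0.012 * 6 = 0.072
exp(0.072) = 1.07466
N = 485 * 1.07466 = 521.210 ≈ 521

521


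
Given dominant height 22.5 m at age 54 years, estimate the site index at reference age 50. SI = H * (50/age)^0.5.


50/54 = 0.925926
(0.925926)^0.5 = 0.962250
SI = 22.5 * 0.962250 = 21.6506 ≈ 21.7 m

21.7 m


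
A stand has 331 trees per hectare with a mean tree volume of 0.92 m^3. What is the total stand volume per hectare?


V_stand = 331 * 0.92 = 304.52 ≈ 304.5 m^3/ha

304.5 m^3/ha


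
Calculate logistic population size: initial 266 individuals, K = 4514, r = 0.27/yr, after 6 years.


(K - N0)/N0 = (4514 - 266)/266 = 4248/266 = 15.9699
r*t = 0.27 * 6 = 1.62; exp(-1.62) = 0.197899
15.9699 * 0.197899 = 3.16043
1 + 3.16043 = 4.16043
N = 4514 / 4.16043 = 1084.98 ≈ 1085

1085


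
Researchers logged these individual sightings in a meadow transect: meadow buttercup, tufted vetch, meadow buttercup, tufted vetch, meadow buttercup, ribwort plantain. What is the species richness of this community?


Total individuals logged = 6
Distinct species (count of individuals): meadow buttercup (3), tufted vetch (2), ribwort plantain (1)
Species richness = number of distinct species = 3

3


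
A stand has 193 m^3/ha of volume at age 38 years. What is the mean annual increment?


MAI = 193 / 38 = 5.0789 ≈ 5.08 m^3/ha/yr

5.08 m^3/ha/yr


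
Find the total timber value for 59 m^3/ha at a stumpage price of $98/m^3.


Value = 59 * 98 = $5782/ha

$5782/ha


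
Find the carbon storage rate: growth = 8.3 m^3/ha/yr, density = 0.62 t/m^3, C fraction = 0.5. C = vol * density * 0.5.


C = 8.3 * 0.62 * 0.5 = 2.573 ≈ 2.57 t C/ha/yr

2.57 t C/ha/yr


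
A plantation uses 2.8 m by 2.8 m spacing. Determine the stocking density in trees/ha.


N = 10000 / 2.8^2 = 10000 / 7.84 = 1275.51 ≈ 1276 trees/ha

1276 trees/ha


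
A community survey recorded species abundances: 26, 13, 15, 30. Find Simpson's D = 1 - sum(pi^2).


Total N = 26 + 13 + 15 + 30 = 84
Per-species terms:
  p = 26/84 = 0.309524; p^2 = 0.309524^2 = 0.095805
  p = 13/84 = 0.154762; p^2 = 0.154762^2 = 0.023951
  p = 15/84 = 0.178571; p^2 = 0.178571^2 = 0.031888
  p = 30/84 = 0.357143; p^2 = 0.357143^2 = 0.127551
sum(p^2) = 0.095805 + 0.023951 + 0.031888 + 0.127551 = 0.279195
D = 1 - 0.279195 = 0.720805 ≈ 0.7208

0.7208


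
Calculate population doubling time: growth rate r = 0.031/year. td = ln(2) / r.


td = ln(2) / 0.031 = 0.693147 / 0.031 = 22.3596 ≈ 22.4 years

22.4 years


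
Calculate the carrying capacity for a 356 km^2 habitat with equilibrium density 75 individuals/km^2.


K = 75 * 356 = 26700 individuals

26700 individuals


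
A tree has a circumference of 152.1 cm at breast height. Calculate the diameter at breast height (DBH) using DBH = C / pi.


DBH = C / pi = 152.1 / 3.141593 = 48.4149 ≈ 48.41 cm

48.41 cm


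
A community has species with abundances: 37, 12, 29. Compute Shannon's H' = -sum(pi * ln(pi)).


Total N = 37 + 12 + 29 = 78
Per-species terms:
  p = 37/78 = 0.474359; ln(p) = -0.745791; p*ln(p) = 0.474359 * (-0.745791) = -0.353773
  p = 12/78 = 0.153846; ln(p) = -1.871803; p*ln(p) = 0.153846 * (-1.871803) = -0.287969
  p = 29/78 = 0.371795; ln(p) = -0.989413; p*ln(p) = 0.371795 * (-0.989413) = -0.367859
sum(p*ln(p)) = (-0.353773) + (-0.287969) + (-0.367859) = -1.009601
H' = -(-1.009601) = 1.009601 ≈ 1.0096

1.0096


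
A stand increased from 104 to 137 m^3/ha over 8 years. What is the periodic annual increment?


PAI = (V2 - V1) / period = (137 - 104) / 8 = 33 / 8 = 4.1250 ≈ 4.13 m^3/ha/yr

4.13 m^3/ha/yr


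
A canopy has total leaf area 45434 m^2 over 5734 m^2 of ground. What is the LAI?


LAI = 45434 / 5734 = 7.9236 ≈ 7.92

7.92


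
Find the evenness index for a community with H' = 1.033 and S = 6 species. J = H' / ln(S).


ln(6) = 1.79176
J = H' / ln(S) = 1.033 / 1.79176 = 0.576528 ≈ 0.5765

0.5765


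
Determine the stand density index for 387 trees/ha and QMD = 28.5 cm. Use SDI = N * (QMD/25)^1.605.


QMD/25 = 28.5/25 = 1.14
(1.14)^1.605 = exp(1.605 * ln(1.14)) = exp(1.605 * 0.131028) = exp(0.210300) = 1.23405
SDI = 387 * 1.23405 = 477.577 ≈ 478

478


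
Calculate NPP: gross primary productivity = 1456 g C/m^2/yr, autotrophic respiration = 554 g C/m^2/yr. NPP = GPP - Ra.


NPP = GPP - Ra = 1456 - 554 = 902 g C/m^2/yr

902 g C/m^2/yr


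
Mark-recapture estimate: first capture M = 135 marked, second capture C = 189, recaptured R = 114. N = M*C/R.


N = M * C / R = 135 * 189 / 114 = 25515 / 114 = 223.82 ≈ 224

224 individuals


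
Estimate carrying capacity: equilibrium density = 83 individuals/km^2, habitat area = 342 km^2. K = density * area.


K = 83 * 342 = 28386 individuals

28386 individuals


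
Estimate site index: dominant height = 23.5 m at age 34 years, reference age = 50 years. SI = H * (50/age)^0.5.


50/34 = 1.47059
(1.47059)^0.5 = 1.21268
SI = 23.5 * 1.21268 = 28.4980 ≈ 28.5 m

28.5 m


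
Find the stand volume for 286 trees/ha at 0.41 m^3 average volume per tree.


V_stand = 286 * 0.41 = 117.26 ≈ 117.3 m^3/ha

117.3 m^3/ha


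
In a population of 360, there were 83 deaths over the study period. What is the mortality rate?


Mortality rate = 83 / 360 = 0.230556 ≈ 0.2306

0.2306


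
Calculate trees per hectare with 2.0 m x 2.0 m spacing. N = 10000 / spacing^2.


N = 10000 / 2.0^2 = 10000 / 4 = 2500.00 ≈ 2500 trees/ha

2500 trees/ha


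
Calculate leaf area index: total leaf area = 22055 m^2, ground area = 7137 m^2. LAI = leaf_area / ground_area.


LAI = 22055 / 7137 = 3.0902 ≈ 3.09

3.09


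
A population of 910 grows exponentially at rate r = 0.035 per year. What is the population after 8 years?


r*t = 0.035 * 8 = 0.28
exp(0.28) = 1.32313
N = 910 * 1.32313 = 1204.05 ≈ 1204

1204


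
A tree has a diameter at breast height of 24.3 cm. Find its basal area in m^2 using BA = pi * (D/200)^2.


D/200 = 24.3/200 = 0.1215 m
(D/200)^2 = 0.1215^2 = 0.01476225
BA = 3.141593 * 0.01476225 = 0.0463770 ≈ 0.0464 m^2

0.0464 m^2


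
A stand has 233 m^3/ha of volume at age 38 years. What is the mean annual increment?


MAI = 233 / 38 = 6.1316 ≈ 6.13 m^3/ha/yr

6.13 m^3/ha/yr


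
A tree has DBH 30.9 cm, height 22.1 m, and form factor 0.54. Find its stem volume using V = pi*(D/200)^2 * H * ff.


(D/200)^2 = (30.9/200)^2 = 0.1545^2 = 0.02387025
BA = 3.141593 * 0.02387025 = 0.0749906 m^2
V = 0.0749906 * 22.1 * 0.54 = 0.894938 ≈ 0.895 m^3

0.895 m^3


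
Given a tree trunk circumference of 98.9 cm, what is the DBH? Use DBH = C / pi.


DBH = C / pi = 98.9 / 3.141593 = 31.4808 ≈ 31.48 cm

31.48 cm


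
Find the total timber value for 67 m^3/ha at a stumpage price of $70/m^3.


Value = 67 * 70 = $4690/ha

$4690/ha


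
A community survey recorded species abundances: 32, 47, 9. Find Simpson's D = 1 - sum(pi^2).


Total N = 32 + 47 + 9 = 88
Per-species terms:
  p = 32/88 = 0.363636; p^2 = 0.363636^2 = 0.132231
  p = 47/88 = 0.534091; p^2 = 0.534091^2 = 0.285253
  p = 9/88 = 0.102273; p^2 = 0.102273^2 = 0.010460
sum(p^2) = 0.132231 + 0.285253 + 0.010460 = 0.427944
D = 1 - 0.427944 = 0.572056 ≈ 0.5721

0.5721


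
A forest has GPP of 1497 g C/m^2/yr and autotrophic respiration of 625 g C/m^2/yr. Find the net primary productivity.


NPP = GPP - Ra = 1497 - 625 = 872 g C/m^2/yr

872 g C/m^2/yr


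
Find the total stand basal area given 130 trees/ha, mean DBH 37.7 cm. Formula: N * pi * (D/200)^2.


(D/200)^2 = (37.7/200)^2 = 0.1885^2 = 0.03553225
Individual BA = 3.141593 * 0.03553225 = 0.111628 m^2
Stand BA = 130 * 0.111628 = 14.5116 ≈ 14.51 m^2/ha

14.51 m^2/ha


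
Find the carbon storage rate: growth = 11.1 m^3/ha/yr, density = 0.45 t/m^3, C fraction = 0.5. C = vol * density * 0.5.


C = 11.1 * 0.45 * 0.5 = 2.4975 ≈ 2.50 t C/ha/yr

2.50 t C/ha/yr


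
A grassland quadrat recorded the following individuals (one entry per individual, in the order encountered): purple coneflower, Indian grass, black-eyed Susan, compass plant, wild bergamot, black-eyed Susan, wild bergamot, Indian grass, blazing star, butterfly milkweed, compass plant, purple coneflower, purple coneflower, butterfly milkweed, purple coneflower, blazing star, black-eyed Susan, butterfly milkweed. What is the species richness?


Total individuals logged = 18
Distinct species (count of individuals): purple coneflower (4), Indian grass (2), black-eyed Susan (3), compass plant (2), wild bergamot (2), blazing star (2), butterfly milkweed (3)
Species richness = number of distinct species = 7

7
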